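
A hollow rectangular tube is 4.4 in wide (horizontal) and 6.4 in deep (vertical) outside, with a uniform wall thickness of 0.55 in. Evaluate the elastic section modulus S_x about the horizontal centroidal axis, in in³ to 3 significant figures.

S_x ≈ 17.2 in³

Split into non-overlapping primitives; take the origin at the lower-left of the bounding box.
Outer rectangle: 4.4 × 6.4, A = 28.16 in², y = 3.2 in, Ī = 96.119 in⁴.
Inner void (subtracted): 3.3 × 5.3, A = 17.49 in², y = 3.2 in, Ī = 40.941 in⁴.
By symmetry the centroid is at mid-height, ȳ = 3.2 in.
All pieces are centred on the horizontal centroidal axis, so I = ΣĪ (holes subtracted) = 55.178 in⁴.
Extreme fibre distance c = 3.2 in; S = I/c = 17.243 in³.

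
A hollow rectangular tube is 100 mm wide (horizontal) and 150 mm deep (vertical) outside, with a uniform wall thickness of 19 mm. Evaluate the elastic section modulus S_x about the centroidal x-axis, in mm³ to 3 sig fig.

Treat the section as a set of non-overlapping primitives; coordinates are from the bounding-box lower-left.
Outer rectangle: 100 × 150, A = 15 000 mm², y = 75 mm, Ī = 28 125 000 mm⁴.
Inner void (subtracted): 62 × 112, A = 6 944 mm², y = 75 mm, Ī = 7 258 795 mm⁴.
By symmetry the centroid is at mid-height, ȳ = 75 mm.
All pieces are centred on the centroidal x-axis, so I = ΣĪ (holes subtracted) = 20 866 205 mm⁴.
Extreme fibre distance c = 75 mm; S = I/c = 278 216 mm³.

S_x ≈ 2.78 × 10⁵ mm³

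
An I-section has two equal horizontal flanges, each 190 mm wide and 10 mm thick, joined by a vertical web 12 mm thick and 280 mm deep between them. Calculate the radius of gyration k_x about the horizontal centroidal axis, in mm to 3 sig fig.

k_x ≈ 119 mm

Treat the section as a set of non-overlapping primitives; coordinates are from the bounding-box lower-left.
Bottom flange: 190 × 10, A = 1 900 mm², y = 5 mm, Ī = 15 833 mm⁴.
Web: 12 × 280, A = 3 360 mm², y = 150 mm, Ī = 21 952 000 mm⁴.
Top flange: 190 × 10, A = 1 900 mm², y = 295 mm, Ī = 15 833 mm⁴.
By symmetry the centroid is at mid-height, ȳ = 150 mm.
Transfer each piece to the horizontal centroidal axis using Ī + A·d² with d = y − 150:
  bottom flange: d = -145 mm → contributes +39 963 333 mm⁴
  web: d = 0 mm → contributes +21 952 000 mm⁴
  top flange: d = 145 mm → contributes +39 963 333 mm⁴
Total I = 101 878 667 mm⁴.
Radius of gyration: k = √(I/A) = √(101 878 667 / 7 160) = 119.28 mm.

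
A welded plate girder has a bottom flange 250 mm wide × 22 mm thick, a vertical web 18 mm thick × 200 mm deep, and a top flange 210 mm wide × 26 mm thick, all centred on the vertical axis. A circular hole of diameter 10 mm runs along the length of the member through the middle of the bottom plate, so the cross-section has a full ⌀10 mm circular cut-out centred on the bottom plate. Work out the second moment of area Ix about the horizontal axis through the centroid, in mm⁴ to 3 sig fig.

Ix ≈ 1.49 × 10⁸ mm⁴

Break the section into simple shapes (no overlaps), measuring from the bottom-left corner of the bounding box.
Bottom plate: 250 × 22, A = 5 500 mm², y = 11 mm, Ī = 221 833 mm⁴.
Web plate: 18 × 200, A = 3 600 mm², y = 122 mm, Ī = 12 000 000 mm⁴.
Top plate: 210 × 26, A = 5 460 mm², y = 235 mm, Ī = 307 580 mm⁴.
Hole (subtracted): ⌀10, A = 78.54 mm², y = 11 mm, Ī = 490.87 mm⁴.
Centroid: ȳ = ΣA·y / ΣA = 123.05 mm.
Transfer each piece to the horizontal axis through the centroid using Ī + A·d² with d = y − 123.05:
  bottom plate: d = -112.05 mm → contributes +69 274 799 mm⁴
  web plate: d = -1.0495 mm → contributes +12 003 965 mm⁴
  top plate: d = 111.95 mm → contributes +68 737 324 mm⁴
  hole: d = -112.05 mm → contributes −986 565 mm⁴
Total I = 149 029 524 mm⁴.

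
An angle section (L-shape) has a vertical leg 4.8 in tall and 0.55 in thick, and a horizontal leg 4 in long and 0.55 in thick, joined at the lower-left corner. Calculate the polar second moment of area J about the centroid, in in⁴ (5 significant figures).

J ≈ 16.467 in⁴

Decompose the section into non-overlapping parts with the origin at the bottom-left of its bounding rectangle.
Vertical leg: 0.55 × 4.8, A = 2.64 in², y = 2.4 in, Ī = 5.0688 in⁴.
Horizontal leg (remainder): 3.45 × 0.55, A = 1.8975 in², y = 0.275 in, Ī = 0.04783281 in⁴.
Centroid: ȳ = ΣA·y / ΣA = 1.511364 in.
Transfer each piece to the centroidal x-axis using Ī + A·d² with d = y − 1.511364:
  vertical leg: d = 0.8886364 in → contributes +7.153541 in⁴
  horizontal leg (remainder): d = -1.236364 in → contributes +2.948342 in⁴
Total I = 10.10188 in⁴.
For the y-axis: x̄ = 1.111364 in.
Repeating about the centroidal y-axis gives I_y = 6.364633 in⁴.
Polar second moment: J = I_x + I_y = 16.46652 in⁴.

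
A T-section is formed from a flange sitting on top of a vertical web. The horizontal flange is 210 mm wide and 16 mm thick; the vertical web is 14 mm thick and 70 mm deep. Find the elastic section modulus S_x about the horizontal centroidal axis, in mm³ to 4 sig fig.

S_x ≈ 2.745 × 10⁴ mm³

Split into non-overlapping primitives; take the origin at the lower-left of the bounding box.
Flange: 210 × 16, A = 3 360 mm², y = 78 mm, Ī = 71 680 mm⁴.
Web: 14 × 70, A = 980 mm², y = 35 mm, Ī = 400 167 mm⁴.
Centroid: ȳ = ΣA·y / ΣA = 68.2903 mm.
Transfer each piece to the horizontal centroidal axis using Ī + A·d² with d = y − 68.2903:
  flange: d = 9.70968 mm → contributes +388 454 mm⁴
  web: d = -33.2903 mm → contributes +1 486 247 mm⁴
Total I = 1 874 701 mm⁴.
Extreme fibre distance c = 68.2903 mm; S = I/c = 27451.9 mm³.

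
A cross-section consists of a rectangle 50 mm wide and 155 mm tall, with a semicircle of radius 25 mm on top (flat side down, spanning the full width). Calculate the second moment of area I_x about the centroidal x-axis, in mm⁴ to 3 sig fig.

I_x ≈ 2.23 × 10⁷ mm⁴

Split into non-overlapping primitives; take the origin at the lower-left of the bounding box.
Rectangular body: 50 × 155, A = 7 750 mm², y = 77.5 mm, Ī = 15 516 146 mm⁴.
Semicircular cap: semicircle r = 25, A = 981.75 mm², y = 165.61 mm, Ī = 42 874 mm⁴.
Centroid: ȳ = ΣA·y / ΣA = 87.407 mm.
Transfer each piece to the centroidal x-axis using Ī + A·d² with d = y − 87.407:
  rectangular body: d = -9.9066 mm → contributes +16 276 740 mm⁴
  semicircular cap: d = 78.204 mm → contributes +6 047 066 mm⁴
Total I = 22 323 806 mm⁴.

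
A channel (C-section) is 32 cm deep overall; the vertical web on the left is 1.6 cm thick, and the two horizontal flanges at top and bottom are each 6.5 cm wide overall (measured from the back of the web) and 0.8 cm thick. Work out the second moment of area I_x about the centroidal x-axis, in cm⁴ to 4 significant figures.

I_x ≈ 6277 cm⁴

Treat the section as a set of non-overlapping primitives; coordinates are from the bounding-box lower-left.
Web: 1.6 × 32, A = 51.2 cm², y = 16 cm, Ī = 4369.07 cm⁴.
Top flange (beyond web): 4.9 × 0.8, A = 3.92 cm², y = 31.6 cm, Ī = 0.209067 cm⁴.
Bottom flange (beyond web): 4.9 × 0.8, A = 3.92 cm², y = 0.4 cm, Ī = 0.209067 cm⁴.
By symmetry the centroid is at mid-height, ȳ = 16 cm.
Transfer each piece to the centroidal x-axis using Ī + A·d² with d = y − 16:
  web: d = 0 cm → contributes +4369.07 cm⁴
  top flange (beyond web): d = 15.6 cm → contributes +954.18 cm⁴
  bottom flange (beyond web): d = -15.6 cm → contributes +954.18 cm⁴
Total I = 6277.43 cm⁴.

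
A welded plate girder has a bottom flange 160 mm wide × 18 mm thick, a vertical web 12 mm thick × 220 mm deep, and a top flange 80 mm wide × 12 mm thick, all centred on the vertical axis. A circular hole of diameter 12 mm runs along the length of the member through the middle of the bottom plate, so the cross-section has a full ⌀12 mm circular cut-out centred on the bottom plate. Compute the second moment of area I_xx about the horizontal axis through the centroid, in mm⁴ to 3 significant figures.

Split into non-overlapping primitives; take the origin at the lower-left of the bounding box.
Bottom plate: 160 × 18, A = 2 880 mm², y = 9 mm, Ī = 77 760 mm⁴.
Web plate: 12 × 220, A = 2 640 mm², y = 128 mm, Ī = 10 648 000 mm⁴.
Top plate: 80 × 12, A = 960 mm², y = 244 mm, Ī = 11 520 mm⁴.
Hole (subtracted): ⌀12, A = 113.1 mm², y = 9 mm, Ī = 1017.9 mm⁴.
Centroid: ȳ = ΣA·y / ΣA = 93.776 mm.
Transfer each piece to the horizontal axis through the centroid using Ī + A·d² with d = y − 93.776:
  bottom plate: d = -84.776 mm → contributes +20 776 193 mm⁴
  web plate: d = 34.224 mm → contributes +13 740 200 mm⁴
  top plate: d = 150.22 mm → contributes +21 676 105 mm⁴
  hole: d = -84.776 mm → contributes −813 843 mm⁴
Total I = 55 378 654 mm⁴.

I_xx ≈ 5.54 × 10⁷ mm⁴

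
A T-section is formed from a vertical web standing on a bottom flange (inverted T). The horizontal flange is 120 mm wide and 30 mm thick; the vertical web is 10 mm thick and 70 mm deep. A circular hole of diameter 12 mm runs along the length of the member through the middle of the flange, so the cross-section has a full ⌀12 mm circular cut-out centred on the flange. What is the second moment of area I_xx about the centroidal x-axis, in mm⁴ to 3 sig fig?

I_xx ≈ 2.01 × 10⁶ mm⁴

Decompose the section into non-overlapping parts with the origin at the bottom-left of its bounding rectangle.
Flange: 120 × 30, A = 3 600 mm², y = 15 mm, Ī = 270 000 mm⁴.
Web: 10 × 70, A = 700 mm², y = 65 mm, Ī = 285 833 mm⁴.
Hole (subtracted): ⌀12, A = 113.1 mm², y = 15 mm, Ī = 1017.9 mm⁴.
Centroid: ȳ = ΣA·y / ΣA = 23.359 mm.
Transfer each piece to the centroidal x-axis using Ī + A·d² with d = y − 23.359:
  flange: d = -8.3594 mm → contributes +521 567 mm⁴
  web: d = 41.641 mm → contributes +1 499 591 mm⁴
  hole: d = -8.3594 mm → contributes −8921.1 mm⁴
Total I = 2 012 236 mm⁴.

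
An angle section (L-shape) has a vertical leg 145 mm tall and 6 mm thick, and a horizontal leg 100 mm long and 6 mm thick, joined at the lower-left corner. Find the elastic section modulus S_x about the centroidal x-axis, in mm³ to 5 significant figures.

Decompose the section into non-overlapping parts with the origin at the bottom-left of its bounding rectangle.
Vertical leg: 6 × 145, A = 870 mm², y = 72.5 mm, Ī = 1 524 313 mm⁴.
Horizontal leg (remainder): 94 × 6, A = 564 mm², y = 3 mm, Ī = 1 692 mm⁴.
Centroid: ȳ = ΣA·y / ΣA = 45.16527 mm.
Transfer each piece to the centroidal x-axis using Ī + A·d² with d = y − 45.16527:
  vertical leg: d = 27.33473 mm → contributes +2 174 366 mm⁴
  horizontal leg (remainder): d = -42.16527 mm → contributes +1 004 433 mm⁴
Total I = 3 178 799 mm⁴.
Extreme fibre distance c = 99.83473 mm; S = I/c = 31840.61 mm³.

S_x ≈ 3.1841 × 10⁴ mm³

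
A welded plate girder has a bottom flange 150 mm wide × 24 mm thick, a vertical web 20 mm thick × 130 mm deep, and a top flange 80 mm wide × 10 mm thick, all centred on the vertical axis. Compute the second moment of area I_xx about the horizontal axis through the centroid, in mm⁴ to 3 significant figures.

I_xx ≈ 2.21 × 10⁷ mm⁴

Treat the section as a set of non-overlapping primitives; coordinates are from the bounding-box lower-left.
Bottom plate: 150 × 24, A = 3 600 mm², y = 12 mm, Ī = 172 800 mm⁴.
Web plate: 20 × 130, A = 2 600 mm², y = 89 mm, Ī = 3 661 667 mm⁴.
Top plate: 80 × 10, A = 800 mm², y = 159 mm, Ī = 6666.7 mm⁴.
Centroid: ȳ = ΣA·y / ΣA = 57.4 mm.
Transfer each piece to the horizontal axis through the centroid using Ī + A·d² with d = y − 57.4:
  bottom plate: d = -45.4 mm → contributes +7 592 976 mm⁴
  web plate: d = 31.6 mm → contributes +6 257 923 mm⁴
  top plate: d = 101.6 mm → contributes +8 264 715 mm⁴
Total I = 22 115 613 mm⁴.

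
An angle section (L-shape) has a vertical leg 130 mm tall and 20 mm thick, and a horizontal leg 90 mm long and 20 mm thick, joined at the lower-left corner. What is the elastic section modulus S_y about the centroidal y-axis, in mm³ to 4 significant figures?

S_y ≈ 3.893 × 10⁴ mm³

Split into non-overlapping primitives; take the origin at the lower-left of the bounding box.
Vertical leg: 20 × 130, A = 2 600 mm², x = 10 mm, Ī = 86666.7 mm⁴.
Horizontal leg (remainder): 70 × 20, A = 1 400 mm², x = 55 mm, Ī = 571 667 mm⁴.
Centroid: x̄ = ΣA·x / ΣA = 25.75 mm.
Transfer each piece to the centroidal y-axis using Ī + A·d² with d = x − 25.75:
  vertical leg: d = -15.75 mm → contributes +731 629 mm⁴
  horizontal leg (remainder): d = 29.25 mm → contributes +1 769 454 mm⁴
Total I = 2 501 083 mm⁴.
Extreme fibre distance c = 64.25 mm; S = I/c = 38927.4 mm³.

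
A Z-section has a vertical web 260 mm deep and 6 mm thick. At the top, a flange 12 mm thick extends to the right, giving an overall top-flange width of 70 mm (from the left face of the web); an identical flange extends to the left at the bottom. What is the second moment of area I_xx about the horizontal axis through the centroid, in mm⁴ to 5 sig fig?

I_xx ≈ 3.2424 × 10⁷ mm⁴

Treat the section as a set of non-overlapping primitives; coordinates are from the bounding-box lower-left.
Web: 6 × 260, A = 1 560 mm², y = 130 mm, Ī = 8 788 000 mm⁴.
Top flange (beyond web): 64 × 12, A = 768 mm², y = 254 mm, Ī = 9 216 mm⁴.
Bottom flange (beyond web): 64 × 12, A = 768 mm², y = 6 mm, Ī = 9 216 mm⁴.
Centroid: ȳ = ΣA·y / ΣA = 130 mm.
Transfer each piece to the horizontal axis through the centroid using Ī + A·d² with d = y − 130:
  web: d = 0 mm → contributes +8 788 000 mm⁴
  top flange (beyond web): d = 124 mm → contributes +11 817 984 mm⁴
  bottom flange (beyond web): d = -124 mm → contributes +11 817 984 mm⁴
Total I = 32 423 968 mm⁴.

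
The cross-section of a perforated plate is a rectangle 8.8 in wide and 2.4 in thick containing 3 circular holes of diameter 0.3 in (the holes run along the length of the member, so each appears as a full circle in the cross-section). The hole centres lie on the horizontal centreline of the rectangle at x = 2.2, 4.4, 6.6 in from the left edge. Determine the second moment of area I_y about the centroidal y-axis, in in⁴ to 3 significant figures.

Split into non-overlapping primitives; take the origin at the lower-left of the bounding box.
Plate: 8.8 × 2.4, A = 21.12 in², x = 4.4 in, Ī = 136.29 in⁴.
Hole 1 (subtracted): ⌀0.3, A = 0.070686 in², x = 2.2 in, Ī = 0.00039761 in⁴.
Hole 2 (subtracted): ⌀0.3, A = 0.070686 in², x = 4.4 in, Ī = 0.00039761 in⁴.
Hole 3 (subtracted): ⌀0.3, A = 0.070686 in², x = 6.6 in, Ī = 0.00039761 in⁴.
By symmetry the centroid is at mid-width, x̄ = 4.4 in.
Transfer each piece to the centroidal y-axis using Ī + A·d² with d = x − 4.4:
  plate: d = 0 in → contributes +136.29 in⁴
  hole 1: d = -2.2 in → contributes −0.34252 in⁴
  hole 2: d = 0 in → contributes −0.00039761 in⁴
  hole 3: d = 2.2 in → contributes −0.34252 in⁴
Total I = 135.61 in⁴.

I_y ≈ 136 in⁴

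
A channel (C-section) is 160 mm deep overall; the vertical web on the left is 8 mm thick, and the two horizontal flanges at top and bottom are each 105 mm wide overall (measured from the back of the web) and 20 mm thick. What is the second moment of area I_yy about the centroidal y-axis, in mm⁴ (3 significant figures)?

I_yy ≈ 5.70 × 10⁶ mm⁴

Split into non-overlapping primitives; take the origin at the lower-left of the bounding box.
Web: 8 × 160, A = 1 280 mm², x = 4 mm, Ī = 6826.7 mm⁴.
Top flange (beyond web): 97 × 20, A = 1 940 mm², x = 56.5 mm, Ī = 1 521 122 mm⁴.
Bottom flange (beyond web): 97 × 20, A = 1 940 mm², x = 56.5 mm, Ī = 1 521 122 mm⁴.
Centroid: x̄ = ΣA·x / ΣA = 43.477 mm.
Transfer each piece to the centroidal y-axis using Ī + A·d² with d = x − 43.477:
  web: d = -39.477 mm → contributes +2 001 596 mm⁴
  top flange (beyond web): d = 13.023 mm → contributes +1 850 156 mm⁴
  bottom flange (beyond web): d = 13.023 mm → contributes +1 850 156 mm⁴
Total I = 5 701 907 mm⁴.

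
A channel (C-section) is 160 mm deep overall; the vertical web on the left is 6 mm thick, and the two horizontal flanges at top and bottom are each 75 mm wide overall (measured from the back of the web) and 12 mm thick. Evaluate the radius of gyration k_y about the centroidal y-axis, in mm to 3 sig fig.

k_y ≈ 24.1 mm

Break the section into simple shapes (no overlaps), measuring from the bottom-left corner of the bounding box.
Web: 6 × 160, A = 960 mm², x = 3 mm, Ī = 2 880 mm⁴.
Top flange (beyond web): 69 × 12, A = 828 mm², x = 40.5 mm, Ī = 328 509 mm⁴.
Bottom flange (beyond web): 69 × 12, A = 828 mm², x = 40.5 mm, Ī = 328 509 mm⁴.
Centroid: x̄ = ΣA·x / ΣA = 26.739 mm.
Transfer each piece to the centroidal y-axis using Ī + A·d² with d = x − 26.739:
  web: d = -23.739 mm → contributes +543 857 mm⁴
  top flange (beyond web): d = 13.761 mm → contributes +485 314 mm⁴
  bottom flange (beyond web): d = 13.761 mm → contributes +485 314 mm⁴
Total I = 1 514 485 mm⁴.
Radius of gyration: k = √(I/A) = √(1 514 485 / 2 616) = 24.061 mm.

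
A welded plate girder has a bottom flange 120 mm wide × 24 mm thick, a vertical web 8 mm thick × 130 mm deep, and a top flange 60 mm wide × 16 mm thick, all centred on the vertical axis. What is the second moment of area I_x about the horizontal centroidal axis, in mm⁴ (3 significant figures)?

I_x ≈ 1.91 × 10⁷ mm⁴

Split into non-overlapping primitives; take the origin at the lower-left of the bounding box.
Bottom plate: 120 × 24, A = 2 880 mm², y = 12 mm, Ī = 138 240 mm⁴.
Web plate: 8 × 130, A = 1 040 mm², y = 89 mm, Ī = 1 464 667 mm⁴.
Top plate: 60 × 16, A = 960 mm², y = 162 mm, Ī = 20 480 mm⁴.
Centroid: ȳ = ΣA·y / ΣA = 57.918 mm.
Transfer each piece to the horizontal centroidal axis using Ī + A·d² with d = y − 57.918:
  bottom plate: d = -45.918 mm → contributes +6 210 621 mm⁴
  web plate: d = 31.082 mm → contributes +2 469 399 mm⁴
  top plate: d = 104.08 mm → contributes +10 420 214 mm⁴
Total I = 19 100 234 mm⁴.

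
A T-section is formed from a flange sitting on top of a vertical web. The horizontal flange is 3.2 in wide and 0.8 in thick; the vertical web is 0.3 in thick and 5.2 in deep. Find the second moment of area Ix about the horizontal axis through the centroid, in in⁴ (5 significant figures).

Ix ≈ 12.376 in⁴

Break the section into simple shapes (no overlaps), measuring from the bottom-left corner of the bounding box.
Flange: 3.2 × 0.8, A = 2.56 in², y = 5.6 in, Ī = 0.1365333 in⁴.
Web: 0.3 × 5.2, A = 1.56 in², y = 2.6 in, Ī = 3.5152 in⁴.
Centroid: ȳ = ΣA·y / ΣA = 4.464078 in.
Transfer each piece to the horizontal axis through the centroid using Ī + A·d² with d = y − 4.464078:
  flange: d = 1.135922 in → contributes +3.439751 in⁴
  web: d = -1.864078 in → contributes +8.935865 in⁴
Total I = 12.37562 in⁴.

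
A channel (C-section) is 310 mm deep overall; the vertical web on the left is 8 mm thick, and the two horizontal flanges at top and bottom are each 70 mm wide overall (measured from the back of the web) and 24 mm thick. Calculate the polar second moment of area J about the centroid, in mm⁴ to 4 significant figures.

J ≈ 8.348 × 10⁷ mm⁴

Decompose the section into non-overlapping parts with the origin at the bottom-left of its bounding rectangle.
Web: 8 × 310, A = 2 480 mm², y = 155 mm, Ī = 19 860 667 mm⁴.
Top flange (beyond web): 62 × 24, A = 1 488 mm², y = 298 mm, Ī = 71 424 mm⁴.
Bottom flange (beyond web): 62 × 24, A = 1 488 mm², y = 12 mm, Ī = 71 424 mm⁴.
By symmetry the centroid is at mid-height, ȳ = 155 mm.
Transfer each piece to the centroidal x-axis using Ī + A·d² with d = y − 155:
  web: d = 0 mm → contributes +19 860 667 mm⁴
  top flange (beyond web): d = 143 mm → contributes +30 499 536 mm⁴
  bottom flange (beyond web): d = -143 mm → contributes +30 499 536 mm⁴
Total I = 80 859 739 mm⁴.
For the y-axis: x̄ = 23.0909 mm.
Repeating about the centroidal y-axis gives I_y = 2 623 630 mm⁴.
Polar second moment: J = I_x + I_y = 83 483 368 mm⁴.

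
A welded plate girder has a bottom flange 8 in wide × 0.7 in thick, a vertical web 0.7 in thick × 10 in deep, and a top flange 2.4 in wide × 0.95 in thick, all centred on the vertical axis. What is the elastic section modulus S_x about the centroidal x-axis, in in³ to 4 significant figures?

Decompose the section into non-overlapping parts with the origin at the bottom-left of its bounding rectangle.
Bottom plate: 8 × 0.7, A = 5.6 in², y = 0.35 in, Ī = 0.228667 in⁴.
Web plate: 0.7 × 10, A = 7 in², y = 5.7 in, Ī = 58.3333 in⁴.
Top plate: 2.4 × 0.95, A = 2.28 in², y = 11.175 in, Ī = 0.171475 in⁴.
Centroid: ȳ = ΣA·y / ΣA = 4.52547 in.
Transfer each piece to the centroidal x-axis using Ī + A·d² with d = y − 4.52547:
  bottom plate: d = -4.17547 in → contributes +97.8622 in⁴
  web plate: d = 1.17453 in → contributes +67.99 in⁴
  top plate: d = 6.64953 in → contributes +100.985 in⁴
Total I = 266.837 in⁴.
Extreme fibre distance c = 7.12453 in; S = I/c = 37.4532 in³.

S_x ≈ 37.45 in³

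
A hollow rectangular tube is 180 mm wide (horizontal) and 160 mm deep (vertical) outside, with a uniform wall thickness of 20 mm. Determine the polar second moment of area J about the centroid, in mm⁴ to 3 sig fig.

Decompose the section into non-overlapping parts with the origin at the bottom-left of its bounding rectangle.
Outer rectangle: 180 × 160, A = 28 800 mm², y = 80 mm, Ī = 61 440 000 mm⁴.
Inner void (subtracted): 140 × 120, A = 16 800 mm², y = 80 mm, Ī = 20 160 000 mm⁴.
By symmetry the centroid is at mid-height, ȳ = 80 mm.
All pieces are centred on the centroidal x-axis, so I = ΣĪ (holes subtracted) = 41 280 000 mm⁴.
Repeating about the centroidal y-axis gives I_y = 50 320 000 mm⁴.
Polar second moment: J = I_x + I_y = 91 600 000 mm⁴.

J ≈ 9.16 × 10⁷ mm⁴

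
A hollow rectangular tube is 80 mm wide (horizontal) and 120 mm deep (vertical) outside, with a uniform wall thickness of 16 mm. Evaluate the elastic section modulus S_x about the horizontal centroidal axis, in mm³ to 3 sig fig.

Decompose the section into non-overlapping parts with the origin at the bottom-left of its bounding rectangle.
Outer rectangle: 80 × 120, A = 9 600 mm², y = 60 mm, Ī = 11 520 000 mm⁴.
Inner void (subtracted): 48 × 88, A = 4 224 mm², y = 60 mm, Ī = 2 725 888 mm⁴.
By symmetry the centroid is at mid-height, ȳ = 60 mm.
All pieces are centred on the horizontal centroidal axis, so I = ΣĪ (holes subtracted) = 8 794 112 mm⁴.
Extreme fibre distance c = 60 mm; S = I/c = 146 569 mm³.

S_x ≈ 1.47 × 10⁵ mm³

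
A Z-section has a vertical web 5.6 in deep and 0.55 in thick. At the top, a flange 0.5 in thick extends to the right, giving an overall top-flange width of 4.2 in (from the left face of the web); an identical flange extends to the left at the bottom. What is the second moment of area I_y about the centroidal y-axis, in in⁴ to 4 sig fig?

I_y ≈ 20.23 in⁴

Break the section into simple shapes (no overlaps), measuring from the bottom-left corner of the bounding box.
Web: 0.55 × 5.6, A = 3.08 in², x = 3.925 in, Ī = 0.0776417 in⁴.
Top flange (beyond web): 3.65 × 0.5, A = 1.825 in², x = 6.025 in, Ī = 2.02613 in⁴.
Bottom flange (beyond web): 3.65 × 0.5, A = 1.825 in², x = 1.825 in, Ī = 2.02613 in⁴.
Centroid: x̄ = ΣA·x / ΣA = 3.925 in.
Transfer each piece to the centroidal y-axis using Ī + A·d² with d = x − 3.925:
  web: d = 0 in → contributes +0.0776417 in⁴
  top flange (beyond web): d = 2.1 in → contributes +10.0744 in⁴
  bottom flange (beyond web): d = -2.1 in → contributes +10.0744 in⁴
Total I = 20.2264 in⁴.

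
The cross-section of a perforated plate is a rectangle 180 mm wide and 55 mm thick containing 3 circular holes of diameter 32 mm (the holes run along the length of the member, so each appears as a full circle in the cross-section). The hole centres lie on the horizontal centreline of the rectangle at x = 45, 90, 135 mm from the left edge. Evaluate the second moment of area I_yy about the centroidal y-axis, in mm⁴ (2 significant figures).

Split into non-overlapping primitives; take the origin at the lower-left of the bounding box.
Plate: 180 × 55, A = 9 900 mm², x = 90 mm, Ī = 26 730 000 mm⁴.
Hole 1 (subtracted): ⌀32, A = 804.2 mm², x = 45 mm, Ī = 51 472 mm⁴.
Hole 2 (subtracted): ⌀32, A = 804.2 mm², x = 90 mm, Ī = 51 472 mm⁴.
Hole 3 (subtracted): ⌀32, A = 804.2 mm², x = 135 mm, Ī = 51 472 mm⁴.
By symmetry the centroid is at mid-width, x̄ = 90 mm.
Transfer each piece to the centroidal y-axis using Ī + A·d² with d = x − 90:
  plate: d = 0 mm → contributes +26 730 000 mm⁴
  hole 1: d = -45 mm → contributes −1 680 073 mm⁴
  hole 2: d = 0 mm → contributes −51 472 mm⁴
  hole 3: d = 45 mm → contributes −1 680 073 mm⁴
Total I = 23 318 381 mm⁴.

I_yy ≈ 2.3 × 10⁷ mm⁴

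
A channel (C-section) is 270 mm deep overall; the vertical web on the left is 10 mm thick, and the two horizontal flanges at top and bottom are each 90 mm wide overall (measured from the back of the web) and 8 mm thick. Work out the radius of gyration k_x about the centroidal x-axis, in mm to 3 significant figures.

Decompose the section into non-overlapping parts with the origin at the bottom-left of its bounding rectangle.
Web: 10 × 270, A = 2 700 mm², y = 135 mm, Ī = 16 402 500 mm⁴.
Top flange (beyond web): 80 × 8, A = 640 mm², y = 266 mm, Ī = 3413.3 mm⁴.
Bottom flange (beyond web): 80 × 8, A = 640 mm², y = 4 mm, Ī = 3413.3 mm⁴.
By symmetry the centroid is at mid-height, ȳ = 135 mm.
Transfer each piece to the centroidal x-axis using Ī + A·d² with d = y − 135:
  web: d = 0 mm → contributes +16 402 500 mm⁴
  top flange (beyond web): d = 131 mm → contributes +10 986 453 mm⁴
  bottom flange (beyond web): d = -131 mm → contributes +10 986 453 mm⁴
Total I = 38 375 407 mm⁴.
Radius of gyration: k = √(I/A) = √(38 375 407 / 3 980) = 98.194 mm.

k_x ≈ 98.2 mm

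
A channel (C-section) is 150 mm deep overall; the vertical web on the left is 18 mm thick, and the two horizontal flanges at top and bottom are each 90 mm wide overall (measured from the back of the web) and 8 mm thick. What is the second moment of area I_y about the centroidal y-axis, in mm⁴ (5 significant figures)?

Treat the section as a set of non-overlapping primitives; coordinates are from the bounding-box lower-left.
Web: 18 × 150, A = 2 700 mm², x = 9 mm, Ī = 72 900 mm⁴.
Top flange (beyond web): 72 × 8, A = 576 mm², x = 54 mm, Ī = 248 832 mm⁴.
Bottom flange (beyond web): 72 × 8, A = 576 mm², x = 54 mm, Ī = 248 832 mm⁴.
Centroid: x̄ = ΣA·x / ΣA = 22.45794 mm.
Transfer each piece to the centroidal y-axis using Ī + A·d² with d = x − 22.45794:
  web: d = -13.45794 mm → contributes +561913.9 mm⁴
  top flange (beyond web): d = 31.54206 mm → contributes +821895.1 mm⁴
  bottom flange (beyond web): d = 31.54206 mm → contributes +821895.1 mm⁴
Total I = 2 205 704 mm⁴.

I_y ≈ 2.2057 × 10⁶ mm⁴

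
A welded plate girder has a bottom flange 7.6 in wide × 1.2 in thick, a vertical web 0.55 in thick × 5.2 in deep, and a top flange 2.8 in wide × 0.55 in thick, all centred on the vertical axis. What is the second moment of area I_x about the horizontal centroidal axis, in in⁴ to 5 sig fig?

I_x ≈ 68.364 in⁴

Break the section into simple shapes (no overlaps), measuring from the bottom-left corner of the bounding box.
Bottom plate: 7.6 × 1.2, A = 9.12 in², y = 0.6 in, Ī = 1.0944 in⁴.
Web plate: 0.55 × 5.2, A = 2.86 in², y = 3.8 in, Ī = 6.444533 in⁴.
Top plate: 2.8 × 0.55, A = 1.54 in², y = 6.675 in, Ī = 0.03882083 in⁴.
Centroid: ȳ = ΣA·y / ΣA = 1.968898 in.
Transfer each piece to the horizontal centroidal axis using Ī + A·d² with d = y − 1.968898:
  bottom plate: d = -1.368898 in → contributes +18.1842 in⁴
  web plate: d = 1.831102 in → contributes +16.03393 in⁴
  top plate: d = 4.706102 in → contributes +34.14581 in⁴
Total I = 68.36394 in⁴.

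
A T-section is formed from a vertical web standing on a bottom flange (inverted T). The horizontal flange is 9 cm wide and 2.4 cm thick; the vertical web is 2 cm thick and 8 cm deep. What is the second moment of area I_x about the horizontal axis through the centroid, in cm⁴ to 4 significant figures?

I_x ≈ 344.2 cm⁴

Break the section into simple shapes (no overlaps), measuring from the bottom-left corner of the bounding box.
Flange: 9 × 2.4, A = 21.6 cm², y = 1.2 cm, Ī = 10.368 cm⁴.
Web: 2 × 8, A = 16 cm², y = 6.4 cm, Ī = 85.3333 cm⁴.
Centroid: ȳ = ΣA·y / ΣA = 3.41277 cm.
Transfer each piece to the horizontal axis through the centroid using Ī + A·d² with d = y − 3.41277:
  flange: d = -2.21277 cm → contributes +116.129 cm⁴
  web: d = 2.98723 cm → contributes +228.11 cm⁴
Total I = 344.239 cm⁴.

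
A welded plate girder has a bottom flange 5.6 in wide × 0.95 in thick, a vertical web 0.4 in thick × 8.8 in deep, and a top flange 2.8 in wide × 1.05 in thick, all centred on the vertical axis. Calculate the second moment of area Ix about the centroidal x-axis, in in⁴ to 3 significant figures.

Treat the section as a set of non-overlapping primitives; coordinates are from the bounding-box lower-left.
Bottom plate: 5.6 × 0.95, A = 5.32 in², y = 0.475 in, Ī = 0.40011 in⁴.
Web plate: 0.4 × 8.8, A = 3.52 in², y = 5.35 in, Ī = 22.716 in⁴.
Top plate: 2.8 × 1.05, A = 2.94 in², y = 10.275 in, Ī = 0.27011 in⁴.
Centroid: ȳ = ΣA·y / ΣA = 4.3775 in.
Transfer each piece to the centroidal x-axis using Ī + A·d² with d = y − 4.3775:
  bottom plate: d = -3.9025 in → contributes +81.423 in⁴
  web plate: d = 0.97245 in → contributes +26.044 in⁴
  top plate: d = 5.8975 in → contributes +102.52 in⁴
Total I = 209.99 in⁴.

Ix ≈ 210 in⁴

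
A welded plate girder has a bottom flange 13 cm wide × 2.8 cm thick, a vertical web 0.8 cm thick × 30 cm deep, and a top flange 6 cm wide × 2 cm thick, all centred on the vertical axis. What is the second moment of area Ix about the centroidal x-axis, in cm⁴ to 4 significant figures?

Decompose the section into non-overlapping parts with the origin at the bottom-left of its bounding rectangle.
Bottom plate: 13 × 2.8, A = 36.4 cm², y = 1.4 cm, Ī = 23.7813 cm⁴.
Web plate: 0.8 × 30, A = 24 cm², y = 17.8 cm, Ī = 1 800 cm⁴.
Top plate: 6 × 2, A = 12 cm², y = 33.8 cm, Ī = 4 cm⁴.
Centroid: ȳ = ΣA·y / ΣA = 12.2066 cm.
Transfer each piece to the centroidal x-axis using Ī + A·d² with d = y − 12.2066:
  bottom plate: d = -10.8066 cm → contributes +4274.69 cm⁴
  web plate: d = 5.59337 cm → contributes +2550.86 cm⁴
  top plate: d = 21.5934 cm → contributes +5599.28 cm⁴
Total I = 12424.8 cm⁴.

Ix ≈ 1.242 × 10⁴ cm⁴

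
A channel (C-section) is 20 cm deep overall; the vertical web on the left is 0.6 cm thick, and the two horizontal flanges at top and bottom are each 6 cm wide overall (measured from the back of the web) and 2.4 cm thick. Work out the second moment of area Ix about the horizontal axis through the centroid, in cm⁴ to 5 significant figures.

Ix ≈ 2419.7 cm⁴

Decompose the section into non-overlapping parts with the origin at the bottom-left of its bounding rectangle.
Web: 0.6 × 20, A = 12 cm², y = 10 cm, Ī = 400 cm⁴.
Top flange (beyond web): 5.4 × 2.4, A = 12.96 cm², y = 18.8 cm, Ī = 6.2208 cm⁴.
Bottom flange (beyond web): 5.4 × 2.4, A = 12.96 cm², y = 1.2 cm, Ī = 6.2208 cm⁴.
By symmetry the centroid is at mid-height, ȳ = 10 cm.
Transfer each piece to the horizontal axis through the centroid using Ī + A·d² with d = y − 10:
  web: d = 0 cm → contributes +400 cm⁴
  top flange (beyond web): d = 8.8 cm → contributes +1009.843 cm⁴
  bottom flange (beyond web): d = -8.8 cm → contributes +1009.843 cm⁴
Total I = 2419.686 cm⁴.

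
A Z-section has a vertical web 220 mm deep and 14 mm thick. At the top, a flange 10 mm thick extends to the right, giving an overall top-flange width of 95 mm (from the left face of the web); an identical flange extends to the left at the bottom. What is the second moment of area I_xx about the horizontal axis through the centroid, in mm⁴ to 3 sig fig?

I_xx ≈ 3.03 × 10⁷ mm⁴

Decompose the section into non-overlapping parts with the origin at the bottom-left of its bounding rectangle.
Web: 14 × 220, A = 3 080 mm², y = 110 mm, Ī = 12 422 667 mm⁴.
Top flange (beyond web): 81 × 10, A = 810 mm², y = 215 mm, Ī = 6 750 mm⁴.
Bottom flange (beyond web): 81 × 10, A = 810 mm², y = 5 mm, Ī = 6 750 mm⁴.
Centroid: ȳ = ΣA·y / ΣA = 110 mm.
Transfer each piece to the horizontal axis through the centroid using Ī + A·d² with d = y − 110:
  web: d = 0 mm → contributes +12 422 667 mm⁴
  top flange (beyond web): d = 105 mm → contributes +8 937 000 mm⁴
  bottom flange (beyond web): d = -105 mm → contributes +8 937 000 mm⁴
Total I = 30 296 667 mm⁴.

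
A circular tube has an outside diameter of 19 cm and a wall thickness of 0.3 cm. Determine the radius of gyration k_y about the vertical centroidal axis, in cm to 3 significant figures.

Break the section into simple shapes (no overlaps), measuring from the bottom-left corner of the bounding box.
Outer circle: ⌀19, A = 283.53 cm², x = 9.5 cm, Ī = 6397.1 cm⁴.
Bore (subtracted): ⌀18.4, A = 265.9 cm², x = 9.5 cm, Ī = 5626.5 cm⁴.
By symmetry the centroid is at mid-width, x̄ = 9.5 cm.
All pieces are centred on the vertical centroidal axis, so I = ΣĪ (holes subtracted) = 770.58 cm⁴.
Radius of gyration: k = √(I/A) = √(770.58 / 17.624) = 6.6123 cm.

k_y ≈ 6.61 cm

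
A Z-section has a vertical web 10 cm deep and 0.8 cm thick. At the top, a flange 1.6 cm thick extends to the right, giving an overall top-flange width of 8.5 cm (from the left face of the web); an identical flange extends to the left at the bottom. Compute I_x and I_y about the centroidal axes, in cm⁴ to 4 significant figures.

I_x ≈ 506.6 cm⁴, I_y ≈ 567.2 cm⁴

Treat the section as a set of non-overlapping primitives; coordinates are from the bounding-box lower-left.
Web: 0.8 × 10, A = 8 cm², y = 5 cm, Ī = 66.6667 cm⁴.
Top flange (beyond web): 7.7 × 1.6, A = 12.32 cm², y = 9.2 cm, Ī = 2.62827 cm⁴.
Bottom flange (beyond web): 7.7 × 1.6, A = 12.32 cm², y = 0.8 cm, Ī = 2.62827 cm⁴.
Centroid: ȳ = ΣA·y / ΣA = 5 cm.
Transfer each piece to the centroidal x-axis using Ī + A·d² with d = y − 5:
  web: d = 0 cm → contributes +66.6667 cm⁴
  top flange (beyond web): d = 4.2 cm → contributes +219.953 cm⁴
  bottom flange (beyond web): d = -4.2 cm → contributes +219.953 cm⁴
Total I = 506.573 cm⁴.
For the y-axis: x̄ = 8.1 cm.
Repeating about the centroidal y-axis gives I_y = 567.229 cm⁴.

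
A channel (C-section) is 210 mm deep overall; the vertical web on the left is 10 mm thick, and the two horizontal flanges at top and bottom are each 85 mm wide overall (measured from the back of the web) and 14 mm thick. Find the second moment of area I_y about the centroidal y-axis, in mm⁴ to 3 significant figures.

Treat the section as a set of non-overlapping primitives; coordinates are from the bounding-box lower-left.
Web: 10 × 210, A = 2 100 mm², x = 5 mm, Ī = 17 500 mm⁴.
Top flange (beyond web): 75 × 14, A = 1 050 mm², x = 47.5 mm, Ī = 492 188 mm⁴.
Bottom flange (beyond web): 75 × 14, A = 1 050 mm², x = 47.5 mm, Ī = 492 188 mm⁴.
Centroid: x̄ = ΣA·x / ΣA = 26.25 mm.
Transfer each piece to the centroidal y-axis using Ī + A·d² with d = x − 26.25:
  web: d = -21.25 mm → contributes +965 781 mm⁴
  top flange (beyond web): d = 21.25 mm → contributes +966 328 mm⁴
  bottom flange (beyond web): d = 21.25 mm → contributes +966 328 mm⁴
Total I = 2 898 438 mm⁴.

I_y ≈ 2.90 × 10⁶ mm⁴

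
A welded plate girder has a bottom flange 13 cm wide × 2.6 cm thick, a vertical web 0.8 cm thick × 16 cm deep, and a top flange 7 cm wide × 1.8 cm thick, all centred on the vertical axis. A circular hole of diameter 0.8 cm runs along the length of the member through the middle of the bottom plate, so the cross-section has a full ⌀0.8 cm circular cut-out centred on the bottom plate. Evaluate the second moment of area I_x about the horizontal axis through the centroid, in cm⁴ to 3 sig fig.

Decompose the section into non-overlapping parts with the origin at the bottom-left of its bounding rectangle.
Bottom plate: 13 × 2.6, A = 33.8 cm², y = 1.3 cm, Ī = 19.041 cm⁴.
Web plate: 0.8 × 16, A = 12.8 cm², y = 10.6 cm, Ī = 273.07 cm⁴.
Top plate: 7 × 1.8, A = 12.6 cm², y = 19.5 cm, Ī = 3.402 cm⁴.
Hole (subtracted): ⌀0.8, A = 0.50265 cm², y = 1.3 cm, Ī = 0.020106 cm⁴.
Centroid: ȳ = ΣA·y / ΣA = 7.2349 cm.
Transfer each piece to the horizontal axis through the centroid using Ī + A·d² with d = y − 7.2349:
  bottom plate: d = -5.9349 cm → contributes +1209.6 cm⁴
  web plate: d = 3.3651 cm → contributes +418.02 cm⁴
  top plate: d = 12.265 cm → contributes +1898.9 cm⁴
  hole: d = -5.9349 cm → contributes −17.725 cm⁴
Total I = 3508.7 cm⁴.

I_x ≈ 3510 cm⁴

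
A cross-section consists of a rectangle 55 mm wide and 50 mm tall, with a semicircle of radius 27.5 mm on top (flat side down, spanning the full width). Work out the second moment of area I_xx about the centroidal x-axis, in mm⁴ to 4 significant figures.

Split into non-overlapping primitives; take the origin at the lower-left of the bounding box.
Rectangular body: 55 × 50, A = 2 750 mm², y = 25 mm, Ī = 572 917 mm⁴.
Semicircular cap: semicircle r = 27.5, A = 1187.91 mm², y = 61.6714 mm, Ī = 62771.5 mm⁴.
Centroid: ȳ = ΣA·y / ΣA = 36.0623 mm.
Transfer each piece to the centroidal x-axis using Ī + A·d² with d = y − 36.0623:
  rectangular body: d = -11.0623 mm → contributes +909 447 mm⁴
  semicircular cap: d = 25.609 mm → contributes +841 834 mm⁴
Total I = 1 751 281 mm⁴.

I_xx ≈ 1.751 × 10⁶ mm⁴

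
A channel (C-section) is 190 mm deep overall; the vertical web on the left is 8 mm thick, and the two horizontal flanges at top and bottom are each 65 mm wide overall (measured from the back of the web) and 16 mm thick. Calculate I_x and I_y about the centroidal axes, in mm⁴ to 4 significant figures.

I_x ≈ 1.842 × 10⁷ mm⁴, I_y ≈ 1.378 × 10⁶ mm⁴

Break the section into simple shapes (no overlaps), measuring from the bottom-left corner of the bounding box.
Web: 8 × 190, A = 1 520 mm², y = 95 mm, Ī = 4 572 667 mm⁴.
Top flange (beyond web): 57 × 16, A = 912 mm², y = 182 mm, Ī = 19 456 mm⁴.
Bottom flange (beyond web): 57 × 16, A = 912 mm², y = 8 mm, Ī = 19 456 mm⁴.
By symmetry the centroid is at mid-height, ȳ = 95 mm.
Transfer each piece to the centroidal x-axis using Ī + A·d² with d = y − 95:
  web: d = 0 mm → contributes +4 572 667 mm⁴
  top flange (beyond web): d = 87 mm → contributes +6 922 384 mm⁴
  bottom flange (beyond web): d = -87 mm → contributes +6 922 384 mm⁴
Total I = 18 417 435 mm⁴.
For the y-axis: x̄ = 21.7273 mm.
Repeating about the centroidal y-axis gives I_y = 1 377 682 mm⁴.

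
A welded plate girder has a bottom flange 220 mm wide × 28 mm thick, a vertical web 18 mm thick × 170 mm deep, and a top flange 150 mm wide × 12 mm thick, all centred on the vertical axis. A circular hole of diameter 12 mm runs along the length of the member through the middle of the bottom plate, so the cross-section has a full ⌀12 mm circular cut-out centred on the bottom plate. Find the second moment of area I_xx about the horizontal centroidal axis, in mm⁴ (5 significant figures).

Decompose the section into non-overlapping parts with the origin at the bottom-left of its bounding rectangle.
Bottom plate: 220 × 28, A = 6 160 mm², y = 14 mm, Ī = 402453.3 mm⁴.
Web plate: 18 × 170, A = 3 060 mm², y = 113 mm, Ī = 7 369 500 mm⁴.
Top plate: 150 × 12, A = 1 800 mm², y = 204 mm, Ī = 21 600 mm⁴.
Hole (subtracted): ⌀12, A = 113.0973 mm², y = 14 mm, Ī = 1017.876 mm⁴.
Centroid: ȳ = ΣA·y / ΣA = 73.13136 mm.
Transfer each piece to the horizontal centroidal axis using Ī + A·d² with d = y − 73.13136:
  bottom plate: d = -59.13136 mm → contributes +21 941 003 mm⁴
  web plate: d = 39.86864 mm → contributes +12 233 396 mm⁴
  top plate: d = 130.8686 mm → contributes +30 849 481 mm⁴
  hole: d = -59.13136 mm → contributes −396464.7 mm⁴
Total I = 64 627 415 mm⁴.

I_xx ≈ 6.4627 × 10⁷ mm⁴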